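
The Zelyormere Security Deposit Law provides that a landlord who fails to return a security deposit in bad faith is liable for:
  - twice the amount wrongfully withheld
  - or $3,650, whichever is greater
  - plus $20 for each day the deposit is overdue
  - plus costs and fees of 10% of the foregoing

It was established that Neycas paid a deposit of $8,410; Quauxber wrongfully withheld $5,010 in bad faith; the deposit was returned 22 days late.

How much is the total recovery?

Doubled: 2 × $5,010 = $10,020
Minimum $3,650: $10,020 meets the minimum, no increase.
Late-return penalty: 22 × $20 = $440
Damages plus late penalty: $10,020 + $440 = $10,460
Costs and fees: 10% of $10,460 = $1,046
Total recovery: $10,460 + $1,046 = $11,506

$11,506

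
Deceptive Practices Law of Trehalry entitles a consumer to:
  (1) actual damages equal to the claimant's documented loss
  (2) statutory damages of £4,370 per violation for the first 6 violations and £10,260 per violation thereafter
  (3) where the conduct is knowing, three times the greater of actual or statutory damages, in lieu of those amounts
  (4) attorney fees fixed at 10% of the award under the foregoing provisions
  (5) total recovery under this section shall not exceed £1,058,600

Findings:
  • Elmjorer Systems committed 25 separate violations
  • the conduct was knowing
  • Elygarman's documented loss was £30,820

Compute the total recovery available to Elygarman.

£729,828

First 6 violations: 6 × £4,370 = £26,220
Remaining violations: (25 − 6) × £10,260 = £194,940
Statutory damages: £26,220 + £194,940 = £221,160
Greater of actual damages (£30,820) or statutory damages (£221,160): £221,160
Trebled: 3 × £221,160 = £663,480
Attorney fees: 10% of £663,480 = £66,348
Total before cap: £663,480 + £66,348 = £729,828
Cap at £1,058,600: £729,828 is within the cap, no reduction.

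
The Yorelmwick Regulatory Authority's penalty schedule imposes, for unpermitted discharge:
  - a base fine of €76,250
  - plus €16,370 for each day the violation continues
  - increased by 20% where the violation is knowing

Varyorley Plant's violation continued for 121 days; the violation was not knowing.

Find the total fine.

Per-day component: 121 × €16,370 = €1,980,770
Base plus per-day: €76,250 + €1,980,770 = €2,057,020
The violation was not knowing: no 20% increase.

€2,057,020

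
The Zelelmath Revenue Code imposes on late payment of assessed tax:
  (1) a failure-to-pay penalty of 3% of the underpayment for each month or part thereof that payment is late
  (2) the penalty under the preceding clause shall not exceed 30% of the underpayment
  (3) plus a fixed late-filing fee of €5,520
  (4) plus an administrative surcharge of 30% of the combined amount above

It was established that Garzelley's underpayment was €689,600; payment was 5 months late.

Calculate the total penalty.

€141,648

Accrued rate: 3% × 5 = 15%, capped at 30% → 15%
Failure-to-pay penalty: 15% of €689,600 = €103,440
Penalty before surcharge: €103,440 + €5,520 = €108,960
Administrative surcharge: 30% of €108,960 = €32,688
Total penalty: €108,960 + €32,688 = €141,648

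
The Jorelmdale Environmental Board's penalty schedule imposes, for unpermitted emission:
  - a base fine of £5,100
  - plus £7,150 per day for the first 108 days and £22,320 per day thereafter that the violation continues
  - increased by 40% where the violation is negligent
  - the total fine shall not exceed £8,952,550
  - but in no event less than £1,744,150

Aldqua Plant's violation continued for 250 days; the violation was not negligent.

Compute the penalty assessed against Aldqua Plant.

£3,946,740

First 108 days: 108 × £7,150 = £772,200
Remaining days: (250 − 108) × £22,320 = £3,169,440
Per-day component: £772,200 + £3,169,440 = £3,941,640
Base plus per-day: £5,100 + £3,941,640 = £3,946,740
The violation was not negligent: no 40% increase.
Cap at £8,952,550: £3,946,740 is within the cap, no reduction.
Minimum £1,744,150: £3,946,740 meets the minimum, no increase.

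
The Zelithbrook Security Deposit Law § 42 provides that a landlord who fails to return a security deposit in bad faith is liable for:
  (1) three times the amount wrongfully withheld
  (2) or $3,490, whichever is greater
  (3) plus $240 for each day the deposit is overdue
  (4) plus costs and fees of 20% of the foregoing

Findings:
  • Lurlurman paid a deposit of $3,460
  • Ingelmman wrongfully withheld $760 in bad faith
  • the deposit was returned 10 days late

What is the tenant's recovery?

$7,068

Trebled: 3 × $760 = $2,280
Minimum $3,490: $2,280 is below the minimum → $3,490
Late-return penalty: 10 × $240 = $2,400
Damages plus late penalty: $3,490 + $2,400 = $5,890
Costs and fees: 20% of $5,890 = $1,178
Total recovery: $5,890 + $1,178 = $7,068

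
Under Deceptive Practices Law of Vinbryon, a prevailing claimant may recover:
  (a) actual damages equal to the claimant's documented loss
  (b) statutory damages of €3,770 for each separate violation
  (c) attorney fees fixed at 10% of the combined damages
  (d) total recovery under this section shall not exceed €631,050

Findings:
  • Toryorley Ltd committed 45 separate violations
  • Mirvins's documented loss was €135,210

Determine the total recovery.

€335,346

Statutory damages: 45 × €3,770 = €169,650
Combined damages: €135,210 + €169,650 = €304,860
Attorney fees: 10% of €304,860 = €30,486
Total before cap: €304,860 + €30,486 = €335,346
Cap at €631,050: €335,346 is within the cap, no reduction.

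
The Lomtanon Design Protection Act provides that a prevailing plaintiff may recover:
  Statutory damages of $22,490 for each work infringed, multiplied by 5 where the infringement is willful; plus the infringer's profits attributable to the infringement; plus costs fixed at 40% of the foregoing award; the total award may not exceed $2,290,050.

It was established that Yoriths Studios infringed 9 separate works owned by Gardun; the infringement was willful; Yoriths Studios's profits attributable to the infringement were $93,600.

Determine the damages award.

$1,547,910

Statutory damages: 9 × $22,490 = $202,410
Multiplied by 5: 5 × $202,410 = $1,012,050
Combined award: $1,012,050 + $93,600 = $1,105,650
Costs: 40% of $1,105,650 = $442,260
Award plus costs: $1,105,650 + $442,260 = $1,547,910
Cap at $2,290,050: $1,547,910 is within the cap, no reduction.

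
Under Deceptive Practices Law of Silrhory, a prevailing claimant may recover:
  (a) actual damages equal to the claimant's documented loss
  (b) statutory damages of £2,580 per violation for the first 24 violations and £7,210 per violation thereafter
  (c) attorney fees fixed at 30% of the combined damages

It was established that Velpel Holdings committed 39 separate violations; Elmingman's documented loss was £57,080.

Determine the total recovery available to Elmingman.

£295,295

First 24 violations: 24 × £2,580 = £61,920
Remaining violations: (39 − 24) × £7,210 = £108,150
Statutory damages: £61,920 + £108,150 = £170,070
Combined damages: £57,080 + £170,070 = £227,150
Attorney fees: 30% of £227,150 = £68,145
Total recovery: £227,150 + £68,145 = £295,295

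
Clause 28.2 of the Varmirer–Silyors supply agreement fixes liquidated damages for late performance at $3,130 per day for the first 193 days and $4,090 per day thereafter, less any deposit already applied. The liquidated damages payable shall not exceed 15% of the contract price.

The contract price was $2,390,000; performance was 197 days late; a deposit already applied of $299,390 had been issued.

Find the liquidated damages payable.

$321,060

First 193 days: 193 × $3,130 = $604,090
Remaining days: (197 − 193) × $4,090 = $16,360
Accrued per-day damages: $604,090 + $16,360 = $620,450
Less deposit already applied: $620,450 − $299,390 = $321,060
Cap: 15% of $2,390,000 = $358,500
Cap at $358,500: $321,060 is within the cap, no reduction.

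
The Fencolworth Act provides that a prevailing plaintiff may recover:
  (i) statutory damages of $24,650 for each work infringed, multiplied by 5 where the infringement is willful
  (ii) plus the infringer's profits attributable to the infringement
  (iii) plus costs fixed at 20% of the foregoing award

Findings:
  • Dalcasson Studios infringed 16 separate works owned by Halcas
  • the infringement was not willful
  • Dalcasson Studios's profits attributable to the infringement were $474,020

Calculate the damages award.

Statutory damages: 16 × $24,650 = $394,400
Infringement not willful: no ×5 enhancement.
Combined award: $394,400 + $474,020 = $868,420
Costs: 20% of $868,420 = $173,684
Award plus costs: $868,420 + $173,684 = $1,042,104

$1,042,104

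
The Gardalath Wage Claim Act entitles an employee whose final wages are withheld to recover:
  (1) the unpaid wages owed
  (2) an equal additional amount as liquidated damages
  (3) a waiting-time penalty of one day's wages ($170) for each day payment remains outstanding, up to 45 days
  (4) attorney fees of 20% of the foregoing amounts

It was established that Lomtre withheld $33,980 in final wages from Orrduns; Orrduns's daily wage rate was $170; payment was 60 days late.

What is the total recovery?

Liquidated damages (equal amount): $33,980
Penalty days: min(60, 45) = 45
Waiting-time penalty: 45 × $170 = $7,650
Subtotal: $33,980 + $33,980 + $7,650 = $75,610
Attorney fees: 20% of $75,610 = $15,122
Total award: $75,610 + $15,122 = $90,732

$90,732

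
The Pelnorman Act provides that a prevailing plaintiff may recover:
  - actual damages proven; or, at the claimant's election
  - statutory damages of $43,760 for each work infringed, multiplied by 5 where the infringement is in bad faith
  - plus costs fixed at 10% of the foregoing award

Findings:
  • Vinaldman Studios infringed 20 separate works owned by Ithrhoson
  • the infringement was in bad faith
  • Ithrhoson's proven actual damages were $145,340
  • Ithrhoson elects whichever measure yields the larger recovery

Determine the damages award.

$4,813,600

Statutory damages: 20 × $43,760 = $875,200
Multiplied by 5: 5 × $875,200 = $4,376,000
Greater of actual damages ($145,340) or enhanced statutory damages ($4,376,000): $4,376,000
Costs: 10% of $4,376,000 = $437,600
Award plus costs: $4,376,000 + $437,600 = $4,813,600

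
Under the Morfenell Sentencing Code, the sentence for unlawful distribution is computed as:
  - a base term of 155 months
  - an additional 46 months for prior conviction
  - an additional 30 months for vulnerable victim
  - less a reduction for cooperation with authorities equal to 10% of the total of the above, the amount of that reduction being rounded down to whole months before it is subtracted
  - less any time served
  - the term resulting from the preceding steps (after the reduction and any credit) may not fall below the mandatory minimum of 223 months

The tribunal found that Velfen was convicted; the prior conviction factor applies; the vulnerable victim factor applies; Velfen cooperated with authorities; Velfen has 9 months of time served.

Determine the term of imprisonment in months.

Sentence: 223 months

Prior conviction enhancement: +46 months
Vulnerable victim enhancement: +30 months
Adjusted term: 155 months + 46 months + 30 months = 231 months
Cooperation with authorities reduction: 10% of 231 months = 23 months (rounded down)
After reduction: 231 − 23 = 208 months
Less time served: 208 months − 9 months = 199 months
Minimum 223 months: 199 months is below the minimum → 223 months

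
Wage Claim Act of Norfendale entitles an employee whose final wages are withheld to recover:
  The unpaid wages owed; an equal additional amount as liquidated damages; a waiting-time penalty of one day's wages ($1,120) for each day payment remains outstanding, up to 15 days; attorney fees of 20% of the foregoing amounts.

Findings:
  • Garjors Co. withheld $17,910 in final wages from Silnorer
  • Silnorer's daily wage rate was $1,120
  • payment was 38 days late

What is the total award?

$63,144

Liquidated damages (equal amount): $17,910
Penalty days: min(38, 15) = 15
Waiting-time penalty: 15 × $1,120 = $16,800
Subtotal: $17,910 + $17,910 + $16,800 = $52,620
Attorney fees: 20% of $52,620 = $10,524
Total award: $52,620 + $10,524 = $63,144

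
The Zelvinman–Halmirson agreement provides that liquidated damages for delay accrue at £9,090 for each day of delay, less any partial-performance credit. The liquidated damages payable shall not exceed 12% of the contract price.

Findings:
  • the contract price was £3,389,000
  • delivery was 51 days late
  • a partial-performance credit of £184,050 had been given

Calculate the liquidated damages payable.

£279,540

Per-day damages: 51 × £9,090 = £463,590
Less partial-performance credit: £463,590 − £184,050 = £279,540
Cap: 12% of £3,389,000 = £406,680
Cap at £406,680: £279,540 is within the cap, no reduction.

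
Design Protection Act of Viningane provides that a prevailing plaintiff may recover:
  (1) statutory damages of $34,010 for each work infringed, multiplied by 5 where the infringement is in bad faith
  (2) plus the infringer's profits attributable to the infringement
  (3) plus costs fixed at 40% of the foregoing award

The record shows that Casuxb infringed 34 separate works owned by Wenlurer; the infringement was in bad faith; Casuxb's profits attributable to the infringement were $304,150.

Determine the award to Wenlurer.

Award: $8,520,190

Statutory damages: 34 × $34,010 = $1,156,340
Multiplied by 5: 5 × $1,156,340 = $5,781,700
Combined award: $5,781,700 + $304,150 = $6,085,850
Costs: 40% of $6,085,850 = $2,434,340
Award plus costs: $6,085,850 + $2,434,340 = $8,520,190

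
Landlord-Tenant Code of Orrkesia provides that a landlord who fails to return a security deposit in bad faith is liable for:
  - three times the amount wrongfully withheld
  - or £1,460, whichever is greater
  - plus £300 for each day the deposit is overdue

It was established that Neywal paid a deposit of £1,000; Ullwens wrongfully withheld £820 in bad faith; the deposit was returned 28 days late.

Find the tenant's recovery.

Trebled: 3 × £820 = £2,460
Minimum £1,460: £2,460 meets the minimum, no increase.
Late-return penalty: 28 × £300 = £8,400
Damages plus late penalty: £2,460 + £8,400 = £10,860

£10,860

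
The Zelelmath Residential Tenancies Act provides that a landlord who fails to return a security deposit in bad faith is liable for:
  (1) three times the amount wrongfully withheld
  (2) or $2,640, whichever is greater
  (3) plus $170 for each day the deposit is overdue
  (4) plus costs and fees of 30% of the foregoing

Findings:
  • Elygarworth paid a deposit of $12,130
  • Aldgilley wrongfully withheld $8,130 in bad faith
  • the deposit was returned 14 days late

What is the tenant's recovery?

Trebled: 3 × $8,130 = $24,390
Minimum $2,640: $24,390 meets the minimum, no increase.
Late-return penalty: 14 × $170 = $2,380
Damages plus late penalty: $24,390 + $2,380 = $26,770
Costs and fees: 30% of $26,770 = $8,031
Total recovery: $26,770 + $8,031 = $34,801

$34,801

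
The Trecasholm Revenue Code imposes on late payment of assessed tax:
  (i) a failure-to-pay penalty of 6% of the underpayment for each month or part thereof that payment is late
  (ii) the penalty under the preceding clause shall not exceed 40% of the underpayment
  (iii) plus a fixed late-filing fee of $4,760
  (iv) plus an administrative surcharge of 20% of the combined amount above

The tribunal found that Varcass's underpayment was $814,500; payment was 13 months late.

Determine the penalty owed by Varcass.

Accrued rate: 6% × 13 = 78%, capped at 40% → 40%
Failure-to-pay penalty: 40% of $814,500 = $325,800
Penalty before surcharge: $325,800 + $4,760 = $330,560
Administrative surcharge: 20% of $330,560 = $66,112
Total penalty: $330,560 + $66,112 = $396,672

$396,672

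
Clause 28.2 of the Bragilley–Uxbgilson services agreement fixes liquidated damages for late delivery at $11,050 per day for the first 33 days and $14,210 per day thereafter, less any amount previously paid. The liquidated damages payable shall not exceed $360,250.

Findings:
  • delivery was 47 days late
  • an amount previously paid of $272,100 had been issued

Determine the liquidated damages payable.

First 33 days: 33 × $11,050 = $364,650
Remaining days: (47 − 33) × $14,210 = $198,940
Accrued per-day damages: $364,650 + $198,940 = $563,590
Less amount previously paid: $563,590 − $272,100 = $291,490
Cap at $360,250: $291,490 is within the cap, no reduction.

$291,490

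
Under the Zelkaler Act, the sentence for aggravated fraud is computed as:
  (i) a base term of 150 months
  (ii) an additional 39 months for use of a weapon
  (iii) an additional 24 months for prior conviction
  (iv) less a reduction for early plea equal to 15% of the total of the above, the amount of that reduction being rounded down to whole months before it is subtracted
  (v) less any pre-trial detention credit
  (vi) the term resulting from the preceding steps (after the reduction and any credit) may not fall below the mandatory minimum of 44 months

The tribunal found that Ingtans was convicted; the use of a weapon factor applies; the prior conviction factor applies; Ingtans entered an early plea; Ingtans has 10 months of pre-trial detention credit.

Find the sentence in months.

Use of a weapon enhancement: +39 months
Prior conviction enhancement: +24 months
Adjusted term: 150 months + 39 months + 24 months = 213 months
Early plea reduction: 15% of 213 months = 31 months (rounded down)
After reduction: 213 − 31 = 182 months
Less pre-trial detention credit: 182 months − 10 months = 172 months
Minimum 44 months: 172 months meets the minimum, no increase.

172 months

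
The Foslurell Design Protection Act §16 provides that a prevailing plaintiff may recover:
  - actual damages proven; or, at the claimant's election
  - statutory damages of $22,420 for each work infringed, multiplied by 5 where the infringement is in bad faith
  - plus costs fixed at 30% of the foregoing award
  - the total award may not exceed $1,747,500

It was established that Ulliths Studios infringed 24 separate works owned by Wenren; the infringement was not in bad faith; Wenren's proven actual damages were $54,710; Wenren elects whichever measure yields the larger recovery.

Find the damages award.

Statutory damages: 24 × $22,420 = $538,080
Infringement not in bad faith: no ×5 enhancement.
Greater of actual damages ($54,710) or statutory damages ($538,080): $538,080
Costs: 30% of $538,080 = $161,424
Award plus costs: $538,080 + $161,424 = $699,504
Cap at $1,747,500: $699,504 is within the cap, no reduction.

Award: $699,504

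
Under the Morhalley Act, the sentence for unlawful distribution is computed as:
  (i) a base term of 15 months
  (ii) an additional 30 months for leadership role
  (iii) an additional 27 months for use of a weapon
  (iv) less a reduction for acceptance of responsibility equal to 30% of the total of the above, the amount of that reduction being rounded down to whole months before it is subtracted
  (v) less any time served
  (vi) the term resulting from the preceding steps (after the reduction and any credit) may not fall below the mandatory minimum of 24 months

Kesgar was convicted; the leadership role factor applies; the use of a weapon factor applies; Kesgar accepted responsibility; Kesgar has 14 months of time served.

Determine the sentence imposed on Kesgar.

Leadership role enhancement: +30 months
Use of a weapon enhancement: +27 months
Adjusted term: 15 months + 30 months + 27 months = 72 months
Acceptance of responsibility reduction: 30% of 72 months = 21 months (rounded down)
After reduction: 72 − 21 = 51 months
Less time served: 51 months − 14 months = 37 months
Minimum 24 months: 37 months meets the minimum, no increase.

37 months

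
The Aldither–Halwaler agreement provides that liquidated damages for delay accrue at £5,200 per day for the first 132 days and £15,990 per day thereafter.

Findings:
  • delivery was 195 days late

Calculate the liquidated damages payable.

£1,693,770

First 132 days: 132 × £5,200 = £686,400
Remaining days: (195 − 132) × £15,990 = £1,007,370
Accrued per-day damages: £686,400 + £1,007,370 = £1,693,770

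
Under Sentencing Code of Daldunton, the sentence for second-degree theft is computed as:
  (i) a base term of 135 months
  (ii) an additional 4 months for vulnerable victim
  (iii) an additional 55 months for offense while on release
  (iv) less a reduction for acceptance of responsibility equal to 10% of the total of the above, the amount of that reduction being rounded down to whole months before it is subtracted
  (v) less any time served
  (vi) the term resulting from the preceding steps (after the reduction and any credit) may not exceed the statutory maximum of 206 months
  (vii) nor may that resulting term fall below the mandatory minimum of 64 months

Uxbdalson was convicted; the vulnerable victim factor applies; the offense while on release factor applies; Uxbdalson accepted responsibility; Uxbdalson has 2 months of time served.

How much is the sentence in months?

173 months

Vulnerable victim enhancement: +4 months
Offense while on release enhancement: +55 months
Adjusted term: 135 months + 4 months + 55 months = 194 months
Acceptance of responsibility reduction: 10% of 194 months = 19 months (rounded down)
After reduction: 194 − 19 = 175 months
Less time served: 175 months − 2 months = 173 months
Cap at 206 months: 173 months is within the cap, no reduction.
Minimum 64 months: 173 months meets the minimum, no increase.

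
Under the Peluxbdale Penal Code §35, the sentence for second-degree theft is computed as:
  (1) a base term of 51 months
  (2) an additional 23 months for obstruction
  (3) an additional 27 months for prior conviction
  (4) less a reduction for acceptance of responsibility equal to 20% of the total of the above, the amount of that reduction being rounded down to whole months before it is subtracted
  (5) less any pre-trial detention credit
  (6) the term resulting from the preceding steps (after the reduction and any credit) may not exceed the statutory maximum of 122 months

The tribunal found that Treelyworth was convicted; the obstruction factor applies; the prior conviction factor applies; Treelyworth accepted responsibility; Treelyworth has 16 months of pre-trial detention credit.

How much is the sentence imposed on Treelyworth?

65 months

Obstruction enhancement: +23 months
Prior conviction enhancement: +27 months
Adjusted term: 51 months + 23 months + 27 months = 101 months
Acceptance of responsibility reduction: 20% of 101 months = 20 months (rounded down)
After reduction: 101 − 20 = 81 months
Less pre-trial detention credit: 81 months − 16 months = 65 months
Cap at 122 months: 65 months is within the cap, no reduction.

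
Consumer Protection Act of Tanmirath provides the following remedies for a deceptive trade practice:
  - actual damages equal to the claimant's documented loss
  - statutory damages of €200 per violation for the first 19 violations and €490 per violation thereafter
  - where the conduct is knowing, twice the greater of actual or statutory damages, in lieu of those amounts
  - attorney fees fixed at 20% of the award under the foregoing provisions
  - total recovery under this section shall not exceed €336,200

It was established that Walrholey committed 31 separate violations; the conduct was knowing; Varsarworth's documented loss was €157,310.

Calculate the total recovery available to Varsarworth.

€336,200

First 19 violations: 19 × €200 = €3,800
Remaining violations: (31 − 19) × €490 = €5,880
Statutory damages: €3,800 + €5,880 = €9,680
Greater of actual damages (€157,310) or statutory damages (€9,680): €157,310
Doubled: 2 × €157,310 = €314,620
Attorney fees: 20% of €314,620 = €62,924
Total before cap: €314,620 + €62,924 = €377,544
Cap at €336,200: €377,544 exceeds the cap → €336,200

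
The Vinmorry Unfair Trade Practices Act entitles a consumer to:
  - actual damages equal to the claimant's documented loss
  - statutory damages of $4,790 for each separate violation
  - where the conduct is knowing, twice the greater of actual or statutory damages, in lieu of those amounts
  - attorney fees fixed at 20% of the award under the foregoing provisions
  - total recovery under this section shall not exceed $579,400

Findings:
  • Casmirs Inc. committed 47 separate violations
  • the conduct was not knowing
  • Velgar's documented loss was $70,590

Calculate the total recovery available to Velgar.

$354,864

Statutory damages: 47 × $4,790 = $225,130
Conduct not knowing: the in-lieu enhancement does not apply.
Actual plus statutory damages: $70,590 + $225,130 = $295,720
Attorney fees: 20% of $295,720 = $59,144
Total before cap: $295,720 + $59,144 = $354,864
Cap at $579,400: $354,864 is within the cap, no reduction.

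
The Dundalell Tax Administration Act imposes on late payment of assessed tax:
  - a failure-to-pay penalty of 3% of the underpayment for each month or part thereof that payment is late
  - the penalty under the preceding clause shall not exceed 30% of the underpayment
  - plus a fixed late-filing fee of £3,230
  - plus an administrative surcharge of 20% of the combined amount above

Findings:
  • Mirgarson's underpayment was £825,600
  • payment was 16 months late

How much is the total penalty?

£301,092

Accrued rate: 3% × 16 = 48%, capped at 30% → 30%
Failure-to-pay penalty: 30% of £825,600 = £247,680
Penalty before surcharge: £247,680 + £3,230 = £250,910
Administrative surcharge: 20% of £250,910 = £50,182
Total penalty: £250,910 + £50,182 = £301,092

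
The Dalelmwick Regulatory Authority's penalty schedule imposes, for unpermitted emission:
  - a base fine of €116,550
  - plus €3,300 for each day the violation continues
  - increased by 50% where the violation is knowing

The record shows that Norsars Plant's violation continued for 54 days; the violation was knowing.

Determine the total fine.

€442,125

Per-day component: 54 × €3,300 = €178,200
Base plus per-day: €116,550 + €178,200 = €294,750
Enhancement: 50% of €294,750 = €147,375
Enhanced fine: €294,750 + €147,375 = €442,125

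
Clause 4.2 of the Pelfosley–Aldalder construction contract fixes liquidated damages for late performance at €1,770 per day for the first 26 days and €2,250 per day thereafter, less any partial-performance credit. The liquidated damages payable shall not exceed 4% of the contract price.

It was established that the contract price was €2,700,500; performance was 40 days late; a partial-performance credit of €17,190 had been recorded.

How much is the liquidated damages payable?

First 26 days: 26 × €1,770 = €46,020
Remaining days: (40 − 26) × €2,250 = €31,500
Accrued per-day damages: €46,020 + €31,500 = €77,520
Less partial-performance credit: €77,520 − €17,190 = €60,330
Cap: 4% of €2,700,500 = €108,020
Cap at €108,020: €60,330 is within the cap, no reduction.

€60,330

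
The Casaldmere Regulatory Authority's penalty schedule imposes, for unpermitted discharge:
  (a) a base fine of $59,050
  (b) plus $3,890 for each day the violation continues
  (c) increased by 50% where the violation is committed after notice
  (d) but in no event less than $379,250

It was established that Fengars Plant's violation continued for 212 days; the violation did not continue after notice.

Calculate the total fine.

Civil penalty: $883,730

Per-day component: 212 × $3,890 = $824,680
Base plus per-day: $59,050 + $824,680 = $883,730
The violation did not continue after notice: no 50% increase.
Minimum $379,250: $883,730 meets the minimum, no increase.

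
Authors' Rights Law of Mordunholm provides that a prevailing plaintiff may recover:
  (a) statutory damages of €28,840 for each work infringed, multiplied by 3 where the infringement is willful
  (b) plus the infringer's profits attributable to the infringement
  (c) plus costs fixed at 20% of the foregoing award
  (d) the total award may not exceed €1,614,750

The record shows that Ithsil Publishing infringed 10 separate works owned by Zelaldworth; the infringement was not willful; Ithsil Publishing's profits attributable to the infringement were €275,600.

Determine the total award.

€676,800

Statutory damages: 10 × €28,840 = €288,400
Infringement not willful: no ×3 enhancement.
Combined award: €288,400 + €275,600 = €564,000
Costs: 20% of €564,000 = €112,800
Award plus costs: €564,000 + €112,800 = €676,800
Cap at €1,614,750: €676,800 is within the cap, no reduction.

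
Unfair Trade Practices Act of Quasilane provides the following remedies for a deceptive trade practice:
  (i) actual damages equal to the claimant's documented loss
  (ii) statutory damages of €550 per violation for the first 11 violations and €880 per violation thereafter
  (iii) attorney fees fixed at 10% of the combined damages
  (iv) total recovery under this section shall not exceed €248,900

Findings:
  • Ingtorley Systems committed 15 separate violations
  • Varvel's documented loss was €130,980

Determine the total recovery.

First 11 violations: 11 × €550 = €6,050
Remaining violations: (15 − 11) × €880 = €3,520
Statutory damages: €6,050 + €3,520 = €9,570
Combined damages: €130,980 + €9,570 = €140,550
Attorney fees: 10% of €140,550 = €14,055
Total before cap: €140,550 + €14,055 = €154,605
Cap at €248,900: €154,605 is within the cap, no reduction.

€154,605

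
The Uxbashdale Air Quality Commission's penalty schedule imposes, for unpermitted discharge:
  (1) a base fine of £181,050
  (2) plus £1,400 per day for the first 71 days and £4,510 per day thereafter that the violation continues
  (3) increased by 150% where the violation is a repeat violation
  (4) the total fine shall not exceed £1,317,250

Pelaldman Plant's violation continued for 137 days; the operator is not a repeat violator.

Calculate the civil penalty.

First 71 days: 71 × £1,400 = £99,400
Remaining days: (137 − 71) × £4,510 = £297,660
Per-day component: £99,400 + £297,660 = £397,060
Base plus per-day: £181,050 + £397,060 = £578,110
The operator is not a repeat violator: no 150% increase.
Cap at £1,317,250: £578,110 is within the cap, no reduction.

£578,110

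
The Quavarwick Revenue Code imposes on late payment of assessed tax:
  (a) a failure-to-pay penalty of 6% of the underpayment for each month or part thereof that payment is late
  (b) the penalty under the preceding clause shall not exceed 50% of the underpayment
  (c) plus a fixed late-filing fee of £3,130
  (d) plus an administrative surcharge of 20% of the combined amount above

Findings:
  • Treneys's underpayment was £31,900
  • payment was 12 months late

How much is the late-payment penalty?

Accrued rate: 6% × 12 = 72%, capped at 50% → 50%
Failure-to-pay penalty: 50% of £31,900 = £15,950
Penalty before surcharge: £15,950 + £3,130 = £19,080
Administrative surcharge: 20% of £19,080 = £3,816
Total penalty: £19,080 + £3,816 = £22,896

£22,896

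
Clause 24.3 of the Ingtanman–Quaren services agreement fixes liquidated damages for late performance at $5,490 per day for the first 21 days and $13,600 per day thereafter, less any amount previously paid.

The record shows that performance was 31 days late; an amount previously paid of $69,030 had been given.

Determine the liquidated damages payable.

First 21 days: 21 × $5,490 = $115,290
Remaining days: (31 − 21) × $13,600 = $136,000
Accrued per-day damages: $115,290 + $136,000 = $251,290
Less amount previously paid: $251,290 − $69,030 = $182,260

$182,260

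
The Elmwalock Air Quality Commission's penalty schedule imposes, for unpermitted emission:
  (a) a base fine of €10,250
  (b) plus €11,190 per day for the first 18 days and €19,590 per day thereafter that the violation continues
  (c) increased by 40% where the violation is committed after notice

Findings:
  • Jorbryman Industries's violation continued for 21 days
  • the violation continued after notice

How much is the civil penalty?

First 18 days: 18 × €11,190 = €201,420
Remaining days: (21 − 18) × €19,590 = €58,770
Per-day component: €201,420 + €58,770 = €260,190
Base plus per-day: €10,250 + €260,190 = €270,440
Enhancement: 40% of €270,440 = €108,176
Enhanced fine: €270,440 + €108,176 = €378,616

Civil penalty: €378,616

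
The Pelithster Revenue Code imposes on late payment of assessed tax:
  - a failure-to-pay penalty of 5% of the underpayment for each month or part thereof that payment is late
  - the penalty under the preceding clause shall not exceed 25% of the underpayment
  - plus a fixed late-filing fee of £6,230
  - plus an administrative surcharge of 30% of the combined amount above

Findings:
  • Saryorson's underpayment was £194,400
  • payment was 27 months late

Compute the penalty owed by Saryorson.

Accrued rate: 5% × 27 = 135%, capped at 25% → 25%
Failure-to-pay penalty: 25% of £194,400 = £48,600
Penalty before surcharge: £48,600 + £6,230 = £54,830
Administrative surcharge: 30% of £54,830 = £16,449
Total penalty: £54,830 + £16,449 = £71,279

£71,279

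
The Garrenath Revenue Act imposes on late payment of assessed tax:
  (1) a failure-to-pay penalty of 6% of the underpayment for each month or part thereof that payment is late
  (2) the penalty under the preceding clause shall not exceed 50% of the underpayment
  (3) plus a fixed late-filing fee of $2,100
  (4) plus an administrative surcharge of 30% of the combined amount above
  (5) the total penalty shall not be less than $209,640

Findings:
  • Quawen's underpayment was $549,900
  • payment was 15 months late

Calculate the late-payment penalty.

Penalty: $360,165

Accrued rate: 6% × 15 = 90%, capped at 50% → 50%
Failure-to-pay penalty: 50% of $549,900 = $274,950
Penalty before surcharge: $274,950 + $2,100 = $277,050
Administrative surcharge: 30% of $277,050 = $83,115
Total penalty: $277,050 + $83,115 = $360,165
Minimum $209,640: $360,165 meets the minimum, no increase.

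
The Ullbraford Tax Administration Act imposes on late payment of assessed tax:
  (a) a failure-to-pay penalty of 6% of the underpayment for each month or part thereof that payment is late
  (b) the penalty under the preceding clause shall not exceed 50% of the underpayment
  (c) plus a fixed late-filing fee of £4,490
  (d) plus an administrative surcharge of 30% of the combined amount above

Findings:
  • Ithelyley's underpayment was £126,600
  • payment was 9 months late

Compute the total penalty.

£88,127

Accrued rate: 6% × 9 = 54%, capped at 50% → 50%
Failure-to-pay penalty: 50% of £126,600 = £63,300
Penalty before surcharge: £63,300 + £4,490 = £67,790
Administrative surcharge: 30% of £67,790 = £20,337
Total penalty: £67,790 + £20,337 = £88,127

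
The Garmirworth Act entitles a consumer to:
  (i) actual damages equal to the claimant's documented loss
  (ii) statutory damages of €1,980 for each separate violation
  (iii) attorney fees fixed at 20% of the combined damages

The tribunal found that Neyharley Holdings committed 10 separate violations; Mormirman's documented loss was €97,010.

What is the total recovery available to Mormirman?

€140,172

Statutory damages: 10 × €1,980 = €19,800
Combined damages: €97,010 + €19,800 = €116,810
Attorney fees: 20% of €116,810 = €23,362
Total recovery: €116,810 + €23,362 = €140,172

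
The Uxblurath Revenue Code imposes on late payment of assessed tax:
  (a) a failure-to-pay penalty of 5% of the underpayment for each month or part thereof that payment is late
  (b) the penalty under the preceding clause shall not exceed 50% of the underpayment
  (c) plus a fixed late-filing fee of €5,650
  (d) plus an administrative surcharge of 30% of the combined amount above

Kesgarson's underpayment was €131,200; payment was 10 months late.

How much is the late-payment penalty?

€92,625

Accrued rate: 5% × 10 = 50%, capped at 50% → 50%
Failure-to-pay penalty: 50% of €131,200 = €65,600
Penalty before surcharge: €65,600 + €5,650 = €71,250
Administrative surcharge: 30% of €71,250 = €21,375
Total penalty: €71,250 + €21,375 = €92,625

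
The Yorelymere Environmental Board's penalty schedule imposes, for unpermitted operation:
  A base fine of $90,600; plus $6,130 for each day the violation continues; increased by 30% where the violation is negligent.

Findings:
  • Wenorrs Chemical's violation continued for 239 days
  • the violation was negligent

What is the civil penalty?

$2,022,371

Per-day component: 239 × $6,130 = $1,465,070
Base plus per-day: $90,600 + $1,465,070 = $1,555,670
Enhancement: 30% of $1,555,670 = $466,701
Enhanced fine: $1,555,670 + $466,701 = $2,022,371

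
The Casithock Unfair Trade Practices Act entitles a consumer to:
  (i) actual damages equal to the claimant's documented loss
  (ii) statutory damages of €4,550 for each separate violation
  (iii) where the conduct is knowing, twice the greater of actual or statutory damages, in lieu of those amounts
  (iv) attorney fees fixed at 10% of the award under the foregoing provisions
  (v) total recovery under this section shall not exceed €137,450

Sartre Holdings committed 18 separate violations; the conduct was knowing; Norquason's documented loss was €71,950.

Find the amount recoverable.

Statutory damages: 18 × €4,550 = €81,900
Greater of actual damages (€71,950) or statutory damages (€81,900): €81,900
Doubled: 2 × €81,900 = €163,800
Attorney fees: 10% of €163,800 = €16,380
Total before cap: €163,800 + €16,380 = €180,180
Cap at €137,450: €180,180 exceeds the cap → €137,450

€137,450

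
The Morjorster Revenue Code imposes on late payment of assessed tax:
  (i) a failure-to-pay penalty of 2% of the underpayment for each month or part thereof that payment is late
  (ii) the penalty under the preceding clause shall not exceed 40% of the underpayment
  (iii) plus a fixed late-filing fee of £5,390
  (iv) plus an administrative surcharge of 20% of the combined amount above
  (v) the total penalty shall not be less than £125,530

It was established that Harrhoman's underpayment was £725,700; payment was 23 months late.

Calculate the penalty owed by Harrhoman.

£354,804

Accrued rate: 2% × 23 = 46%, capped at 40% → 40%
Failure-to-pay penalty: 40% of £725,700 = £290,280
Penalty before surcharge: £290,280 + £5,390 = £295,670
Administrative surcharge: 20% of £295,670 = £59,134
Total penalty: £295,670 + £59,134 = £354,804
Minimum £125,530: £354,804 meets the minimum, no increase.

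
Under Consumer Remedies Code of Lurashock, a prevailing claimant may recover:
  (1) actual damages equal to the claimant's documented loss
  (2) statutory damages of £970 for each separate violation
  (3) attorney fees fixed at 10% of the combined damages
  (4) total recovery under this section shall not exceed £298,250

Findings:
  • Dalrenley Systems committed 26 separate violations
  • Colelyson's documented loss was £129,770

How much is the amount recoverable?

Statutory damages: 26 × £970 = £25,220
Combined damages: £129,770 + £25,220 = £154,990
Attorney fees: 10% of £154,990 = £15,499
Total before cap: £154,990 + £15,499 = £170,489
Cap at £298,250: £170,489 is within the cap, no reduction.

£170,489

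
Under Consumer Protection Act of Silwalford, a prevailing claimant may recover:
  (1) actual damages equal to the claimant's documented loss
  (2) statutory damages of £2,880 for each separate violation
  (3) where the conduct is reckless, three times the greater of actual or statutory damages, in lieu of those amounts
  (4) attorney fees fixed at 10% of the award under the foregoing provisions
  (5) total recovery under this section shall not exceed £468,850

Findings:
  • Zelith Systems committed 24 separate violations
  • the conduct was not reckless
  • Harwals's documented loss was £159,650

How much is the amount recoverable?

£251,647

Statutory damages: 24 × £2,880 = £69,120
Conduct not reckless: the in-lieu enhancement does not apply.
Actual plus statutory damages: £159,650 + £69,120 = £228,770
Attorney fees: 10% of £228,770 = £22,877
Total before cap: £228,770 + £22,877 = £251,647
Cap at £468,850: £251,647 is within the cap, no reduction.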